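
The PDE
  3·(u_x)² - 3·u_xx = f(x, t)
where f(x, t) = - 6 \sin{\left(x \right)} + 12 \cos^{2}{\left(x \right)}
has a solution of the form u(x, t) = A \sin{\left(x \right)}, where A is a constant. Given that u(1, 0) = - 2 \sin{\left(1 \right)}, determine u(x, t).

Substitute the ansatz u = A \sin{\left(x \right)} into the left-hand side.
Derivatives of the ansatz:
  u_x = A \cos{\left(x \right)}
  u_xx = - A \sin{\left(x \right)}
Term by term:
  3·(u_x)² = 3 A^{2} \cos^{2}{\left(x \right)}
  -3·u_xx = 3 A \sin{\left(x \right)}
So the left-hand side equals
  3 A^{2} \cos^{2}{\left(x \right)} + 3 A \sin{\left(x \right)}
This must equal f(x, t) = - 6 \sin{\left(x \right)} + 12 \cos^{2}{\left(x \right)} identically.
Matching coefficients of the independent functions:
  [\sin{\left(x \right)}]:  3 A = -6
  [\cos^{2}{\left(x \right)}]:  3 A^{2} = 12
Solving: A = -2.
Check against the point condition:
  u(1, 0) = - 2 \sin{\left(1 \right)}  ⟹  A \sin{\left(1 \right)} = - 2 \sin{\left(1 \right)}  ✓
Hence u(x, t) = - 2 \sin{\left(x \right)}.

Answer: u(x, t) = - 2 \sin{\left(x \right)}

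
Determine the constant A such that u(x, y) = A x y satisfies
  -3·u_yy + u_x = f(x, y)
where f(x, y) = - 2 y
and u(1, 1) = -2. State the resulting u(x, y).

Substitute the ansatz u = A x y into the left-hand side.
Derivatives of the ansatz:
  u_yy = 0
  u_x = A y
Term by term:
  -3·u_yy = 0
  u_x = A y
So the left-hand side equals
  A y
This must equal f(x, y) = - 2 y identically.
Matching coefficients of the independent functions:
  [y]:  A = -2
Solving: A = -2.
Check against the point condition:
  u(1, 1) = -2  ⟹  A = -2  ✓
Hence u(x, y) = - 2 x y.

Answer: u(x, y) = - 2 x y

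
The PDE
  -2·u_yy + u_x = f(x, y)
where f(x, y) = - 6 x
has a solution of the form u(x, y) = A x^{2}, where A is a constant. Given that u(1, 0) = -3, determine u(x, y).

Substitute the ansatz u = A x^{2} into the left-hand side.
Derivatives of the ansatz:
  u_yy = 0
  u_x = 2 A x
Term by term:
  -2·u_yy = 0
  u_x = 2 A x
So the left-hand side equals
  2 A x
This must equal f(x, y) = - 6 x identically.
Matching coefficients of the independent functions:
  [x]:  2 A = -6
Solving: A = -3.
Check against the point condition:
  u(1, 0) = -3  ⟹  A = -3  ✓
Hence u(x, y) = - 3 x^{2}.

Answer: u(x, y) = - 3 x^{2}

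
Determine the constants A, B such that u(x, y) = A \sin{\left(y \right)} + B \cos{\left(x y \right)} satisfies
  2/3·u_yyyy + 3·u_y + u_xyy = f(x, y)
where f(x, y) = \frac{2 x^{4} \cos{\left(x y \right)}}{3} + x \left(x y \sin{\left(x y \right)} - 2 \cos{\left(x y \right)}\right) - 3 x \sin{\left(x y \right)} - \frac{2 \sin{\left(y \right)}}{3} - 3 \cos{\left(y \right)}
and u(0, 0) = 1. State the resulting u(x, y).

Substitute the ansatz u = A \sin{\left(y \right)} + B \cos{\left(x y \right)} into the left-hand side.
Derivatives of the ansatz:
  u_yyyy = A \sin{\left(y \right)} + B x^{4} \cos{\left(x y \right)}
  u_y = A \cos{\left(y \right)} - B x \sin{\left(x y \right)}
  u_xyy = B x^{2} y \sin{\left(x y \right)} - 2 B x \cos{\left(x y \right)}
Term by term:
  2/3·u_yyyy = \frac{2 A \sin{\left(y \right)}}{3} + \frac{2 B x^{4} \cos{\left(x y \right)}}{3}
  3·u_y = 3 A \cos{\left(y \right)} - 3 B x \sin{\left(x y \right)}
  u_xyy = B x^{2} y \sin{\left(x y \right)} - 2 B x \cos{\left(x y \right)}
So the left-hand side equals
  \frac{2 A \sin{\left(y \right)}}{3} + 3 A \cos{\left(y \right)} + \frac{2 B x^{4} \cos{\left(x y \right)}}{3} + B x^{2} y \sin{\left(x y \right)} - 3 B x \sin{\left(x y \right)} - 2 B x \cos{\left(x y \right)}
This must equal f(x, y) identically; expanded, f = \frac{2 x^{4} \cos{\left(x y \right)}}{3} + x^{2} y \sin{\left(x y \right)} - 3 x \sin{\left(x y \right)} - 2 x \cos{\left(x y \right)} - \frac{2 \sin{\left(y \right)}}{3} - 3 \cos{\left(y \right)}.
Matching coefficients of the independent functions:
  [x \sin{\left(x y \right)}]:  - 3 B = -3
  [x \cos{\left(x y \right)}]:  - 2 B = -2
  [x^{4} \cos{\left(x y \right)}]:  \frac{2 B}{3} = \frac{2}{3}
  [x^{2} y \sin{\left(x y \right)}]:  B = 1
  [\sin{\left(y \right)}]:  \frac{2 A}{3} = - \frac{2}{3}
  [\cos{\left(y \right)}]:  3 A = -3
Solving: A = -1, B = 1.
Check against the point condition:
  u(0, 0) = 1  ⟹  B = 1  ✓
Hence u(x, y) = - \sin{\left(y \right)} + \cos{\left(x y \right)}.

Answer: u(x, y) = - \sin{\left(y \right)} + \cos{\left(x y \right)}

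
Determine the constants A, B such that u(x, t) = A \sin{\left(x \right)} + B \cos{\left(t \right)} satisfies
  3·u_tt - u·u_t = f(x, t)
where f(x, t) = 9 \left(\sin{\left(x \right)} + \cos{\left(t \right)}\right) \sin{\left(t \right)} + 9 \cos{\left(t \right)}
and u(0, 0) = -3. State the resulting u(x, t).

Substitute the ansatz u = A \sin{\left(x \right)} + B \cos{\left(t \right)} into the left-hand side.
Derivatives of the ansatz:
  u_tt = - B \cos{\left(t \right)}
  u_t = - B \sin{\left(t \right)}
Term by term:
  3·u_tt = - 3 B \cos{\left(t \right)}
  -u·u_t = A B \sin{\left(t \right)} \sin{\left(x \right)} + B^{2} \sin{\left(t \right)} \cos{\left(t \right)}
So the left-hand side equals
  A B \sin{\left(t \right)} \sin{\left(x \right)} + B^{2} \sin{\left(t \right)} \cos{\left(t \right)} - 3 B \cos{\left(t \right)}
This must equal f(x, t) identically; expanded, f = 9 \sin{\left(t \right)} \sin{\left(x \right)} + 9 \sin{\left(t \right)} \cos{\left(t \right)} + 9 \cos{\left(t \right)}.
Matching coefficients of the independent functions:
  [\sin{\left(t \right)} \sin{\left(x \right)}]:  A B = 9
  [\sin{\left(t \right)} \cos{\left(t \right)}]:  B^{2} = 9
  [\cos{\left(t \right)}]:  - 3 B = 9
Solving: A = -3, B = -3.
Check against the point condition:
  u(0, 0) = -3  ⟹  B = -3  ✓
Hence u(x, t) = - 3 \sin{\left(x \right)} - 3 \cos{\left(t \right)}.

Answer: u(x, t) = - 3 \sin{\left(x \right)} - 3 \cos{\left(t \right)}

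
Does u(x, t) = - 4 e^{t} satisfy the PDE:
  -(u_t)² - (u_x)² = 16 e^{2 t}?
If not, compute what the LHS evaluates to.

Evaluate each term of the left-hand side for u = - 4 e^{t}.
Derivatives:
  u_t = - 4 e^{t}
  u_x = 0
Terms:
  -(u_t)² = - 16 e^{2 t}
  -(u_x)² = 0
Sum: LHS = - 16 e^{2 t}
Given right-hand side: 16 e^{2 t}. Difference LHS − RHS = - 32 e^{2 t} ≠ 0, so u is not a solution.

Answer: No, the LHS evaluates to - 16 e^{2 t}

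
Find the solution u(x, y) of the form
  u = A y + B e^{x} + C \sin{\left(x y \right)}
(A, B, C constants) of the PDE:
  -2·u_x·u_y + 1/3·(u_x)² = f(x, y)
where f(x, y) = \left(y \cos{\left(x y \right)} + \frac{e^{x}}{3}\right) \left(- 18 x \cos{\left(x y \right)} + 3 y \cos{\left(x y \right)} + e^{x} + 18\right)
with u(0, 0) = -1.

Substitute the ansatz u = A y + B e^{x} + C \sin{\left(x y \right)} into the left-hand side.
Derivatives of the ansatz:
  u_x = B e^{x} + C y \cos{\left(x y \right)}
  u_y = A + C x \cos{\left(x y \right)}
Term by term:
  -2·u_x·u_y = - 2 A B e^{x} - 2 A C y \cos{\left(x y \right)} - 2 B C x e^{x} \cos{\left(x y \right)} - 2 C^{2} x y \cos^{2}{\left(x y \right)}
  1/3·(u_x)² = \frac{B^{2} e^{2 x}}{3} + \frac{2 B C y e^{x} \cos{\left(x y \right)}}{3} + \frac{C^{2} y^{2} \cos^{2}{\left(x y \right)}}{3}
So the left-hand side equals
  - 2 A B e^{x} - 2 A C y \cos{\left(x y \right)} + \frac{B^{2} e^{2 x}}{3} - 2 B C x e^{x} \cos{\left(x y \right)} + \frac{2 B C y e^{x} \cos{\left(x y \right)}}{3} - 2 C^{2} x y \cos^{2}{\left(x y \right)} + \frac{C^{2} y^{2} \cos^{2}{\left(x y \right)}}{3}
This must equal f(x, y) identically; expanded, f = - 18 x y \cos^{2}{\left(x y \right)} - 6 x e^{x} \cos{\left(x y \right)} + 3 y^{2} \cos^{2}{\left(x y \right)} + 2 y e^{x} \cos{\left(x y \right)} + 18 y \cos{\left(x y \right)} + \frac{e^{2 x}}{3} + 6 e^{x}.
Matching coefficients of the independent functions:
  [y \cos{\left(x y \right)}]:  - 2 A C = 18
  [y^{2} \cos^{2}{\left(x y \right)}]:  \frac{C^{2}}{3} = 3
  [x y \cos^{2}{\left(x y \right)}]:  - 2 C^{2} = -18
  [x e^{x} \cos{\left(x y \right)}]:  - 2 B C = -6
  [y e^{x} \cos{\left(x y \right)}]:  \frac{2 B C}{3} = 2
  [e^{x}]:  - 2 A B = 6
  [e^{2 x}]:  \frac{B^{2}}{3} = \frac{1}{3}
These equations allow (A, B, C) = (-3, 1, 3) or (3, -1, -3).
Impose the point condition(s):
  u(0, 0) = -1  ⟹  B = -1
Only A = 3, B = -1, C = -3 satisfies everything.
Hence u(x, y) = 3 y - e^{x} - 3 \sin{\left(x y \right)}.

Answer: u(x, y) = 3 y - e^{x} - 3 \sin{\left(x y \right)}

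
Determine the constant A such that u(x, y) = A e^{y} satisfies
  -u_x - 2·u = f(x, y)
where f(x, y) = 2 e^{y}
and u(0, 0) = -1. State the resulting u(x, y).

Substitute the ansatz u = A e^{y} into the left-hand side.
Derivatives of the ansatz:
  u_x = 0
Term by term:
  -u_x = 0
  -2·u = - 2 A e^{y}
So the left-hand side equals
  - 2 A e^{y}
This must equal f(x, y) = 2 e^{y} identically.
Matching coefficients of the independent functions:
  [e^{y}]:  - 2 A = 2
Solving: A = -1.
Check against the point condition:
  u(0, 0) = -1  ⟹  A = -1  ✓
Hence u(x, y) = - e^{y}.

Answer: u(x, y) = - e^{y}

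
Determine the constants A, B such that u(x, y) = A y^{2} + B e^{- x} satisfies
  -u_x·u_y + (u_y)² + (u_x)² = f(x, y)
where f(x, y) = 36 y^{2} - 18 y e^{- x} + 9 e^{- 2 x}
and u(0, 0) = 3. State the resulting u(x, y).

Answer: u(x, y) = - 3 y^{2} + 3 e^{- x}

Derivation:
Substitute the ansatz u = A y^{2} + B e^{- x} into the left-hand side.
Derivatives of the ansatz:
  u_x = - B e^{- x}
  u_y = 2 A y
Term by term:
  -u_x·u_y = 2 A B y e^{- x}
  (u_y)² = 4 A^{2} y^{2}
  (u_x)² = B^{2} e^{- 2 x}
So the left-hand side equals
  4 A^{2} y^{2} + 2 A B y e^{- x} + B^{2} e^{- 2 x}
This must equal f(x, y) = 36 y^{2} - 18 y e^{- x} + 9 e^{- 2 x} identically.
Matching coefficients of the independent functions:
  [y^{2}]:  4 A^{2} = 36
  [y e^{- x}]:  2 A B = -18
  [e^{- 2 x}]:  B^{2} = 9
These equations allow (A, B) = (-3, 3) or (3, -3).
Impose the point condition(s):
  u(0, 0) = 3  ⟹  B = 3
Only A = -3, B = 3 satisfies everything.
Hence u(x, y) = - 3 y^{2} + 3 e^{- x}.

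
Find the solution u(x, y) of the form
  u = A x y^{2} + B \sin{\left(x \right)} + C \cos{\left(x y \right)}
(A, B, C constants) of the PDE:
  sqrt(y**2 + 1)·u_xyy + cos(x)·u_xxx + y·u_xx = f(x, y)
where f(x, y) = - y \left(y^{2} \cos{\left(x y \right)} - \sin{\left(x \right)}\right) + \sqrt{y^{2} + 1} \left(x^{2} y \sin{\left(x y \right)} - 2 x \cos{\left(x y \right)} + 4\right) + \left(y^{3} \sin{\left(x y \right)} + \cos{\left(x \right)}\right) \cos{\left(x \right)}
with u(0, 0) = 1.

Substitute the ansatz u = A x y^{2} + B \sin{\left(x \right)} + C \cos{\left(x y \right)} into the left-hand side.
Derivatives of the ansatz:
  u_xyy = 2 A + C x^{2} y \sin{\left(x y \right)} - 2 C x \cos{\left(x y \right)}
  u_xxx = - B \cos{\left(x \right)} + C y^{3} \sin{\left(x y \right)}
  u_xx = - B \sin{\left(x \right)} - C y^{2} \cos{\left(x y \right)}
Term by term:
  sqrt(y**2 + 1)·u_xyy = 2 A \sqrt{y^{2} + 1} + C x^{2} y \sqrt{y^{2} + 1} \sin{\left(x y \right)} - 2 C x \sqrt{y^{2} + 1} \cos{\left(x y \right)}
  cos(x)·u_xxx = - B \cos^{2}{\left(x \right)} + C y^{3} \sin{\left(x y \right)} \cos{\left(x \right)}
  y·u_xx = - B y \sin{\left(x \right)} - C y^{3} \cos{\left(x y \right)}
So the left-hand side equals
  2 A \sqrt{y^{2} + 1} - B y \sin{\left(x \right)} - B \cos^{2}{\left(x \right)} + C x^{2} y \sqrt{y^{2} + 1} \sin{\left(x y \right)} - 2 C x \sqrt{y^{2} + 1} \cos{\left(x y \right)} + C y^{3} \sin{\left(x y \right)} \cos{\left(x \right)} - C y^{3} \cos{\left(x y \right)}
This must equal f(x, y) identically; expanded, f = x^{2} y \sqrt{y^{2} + 1} \sin{\left(x y \right)} - 2 x \sqrt{y^{2} + 1} \cos{\left(x y \right)} + y^{3} \sin{\left(x y \right)} \cos{\left(x \right)} - y^{3} \cos{\left(x y \right)} + y \sin{\left(x \right)} + 4 \sqrt{y^{2} + 1} + \cos^{2}{\left(x \right)}.
Matching coefficients of the independent functions:
  [y \sin{\left(x \right)}, \cos^{2}{\left(x \right)}]:  - B = 1
  [y^{3} \cos{\left(x y \right)}]:  - C = -1
  [x \sqrt{y^{2} + 1} \cos{\left(x y \right)}]:  - 2 C = -2
  [y^{3} \sin{\left(x y \right)} \cos{\left(x \right)}, x^{2} y \sqrt{y^{2} + 1} \sin{\left(x y \right)}]:  C = 1
  [\sqrt{y^{2} + 1}]:  2 A = 4
Solving: A = 2, B = -1, C = 1.
Check against the point condition:
  u(0, 0) = 1  ⟹  C = 1  ✓
Hence u(x, y) = 2 x y^{2} - \sin{\left(x \right)} + \cos{\left(x y \right)}.

Answer: u(x, y) = 2 x y^{2} - \sin{\left(x \right)} + \cos{\left(x y \right)}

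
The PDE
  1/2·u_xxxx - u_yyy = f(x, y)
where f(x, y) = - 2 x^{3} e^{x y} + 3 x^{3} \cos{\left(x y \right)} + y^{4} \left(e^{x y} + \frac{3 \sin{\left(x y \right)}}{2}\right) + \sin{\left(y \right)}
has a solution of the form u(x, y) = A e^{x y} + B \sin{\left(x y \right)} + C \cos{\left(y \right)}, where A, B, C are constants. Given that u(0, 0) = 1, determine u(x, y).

Answer: u(x, y) = 2 e^{x y} + 3 \sin{\left(x y \right)} - \cos{\left(y \right)}

Derivation:
Substitute the ansatz u = A e^{x y} + B \sin{\left(x y \right)} + C \cos{\left(y \right)} into the left-hand side.
Derivatives of the ansatz:
  u_xxxx = A y^{4} e^{x y} + B y^{4} \sin{\left(x y \right)}
  u_yyy = A x^{3} e^{x y} - B x^{3} \cos{\left(x y \right)} + C \sin{\left(y \right)}
Term by term:
  1/2·u_xxxx = \frac{A y^{4} e^{x y}}{2} + \frac{B y^{4} \sin{\left(x y \right)}}{2}
  -u_yyy = - A x^{3} e^{x y} + B x^{3} \cos{\left(x y \right)} - C \sin{\left(y \right)}
So the left-hand side equals
  - A x^{3} e^{x y} + \frac{A y^{4} e^{x y}}{2} + B x^{3} \cos{\left(x y \right)} + \frac{B y^{4} \sin{\left(x y \right)}}{2} - C \sin{\left(y \right)}
This must equal f(x, y) identically; expanded, f = - 2 x^{3} e^{x y} + 3 x^{3} \cos{\left(x y \right)} + y^{4} e^{x y} + \frac{3 y^{4} \sin{\left(x y \right)}}{2} + \sin{\left(y \right)}.
Matching coefficients of the independent functions:
  [x^{3} e^{x y}]:  - A = -2
  [x^{3} \cos{\left(x y \right)}]:  B = 3
  [y^{4} e^{x y}]:  \frac{A}{2} = 1
  [y^{4} \sin{\left(x y \right)}]:  \frac{B}{2} = \frac{3}{2}
  [\sin{\left(y \right)}]:  - C = 1
Solving: A = 2, B = 3, C = -1.
Check against the point condition:
  u(0, 0) = 1  ⟹  A + C = 1  ✓
Hence u(x, y) = 2 e^{x y} + 3 \sin{\left(x y \right)} - \cos{\left(y \right)}.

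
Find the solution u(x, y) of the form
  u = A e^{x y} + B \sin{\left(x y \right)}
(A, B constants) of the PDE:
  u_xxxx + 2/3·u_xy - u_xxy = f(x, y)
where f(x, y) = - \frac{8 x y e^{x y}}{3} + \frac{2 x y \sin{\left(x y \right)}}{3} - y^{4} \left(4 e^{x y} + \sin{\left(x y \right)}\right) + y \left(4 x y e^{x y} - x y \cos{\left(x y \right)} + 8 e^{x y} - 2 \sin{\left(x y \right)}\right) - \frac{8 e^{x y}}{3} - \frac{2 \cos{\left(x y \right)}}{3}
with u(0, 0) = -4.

Substitute the ansatz u = A e^{x y} + B \sin{\left(x y \right)} into the left-hand side.
Derivatives of the ansatz:
  u_xxxx = A y^{4} e^{x y} + B y^{4} \sin{\left(x y \right)}
  u_xy = A x y e^{x y} + A e^{x y} - B x y \sin{\left(x y \right)} + B \cos{\left(x y \right)}
  u_xxy = A x y^{2} e^{x y} + 2 A y e^{x y} - B x y^{2} \cos{\left(x y \right)} - 2 B y \sin{\left(x y \right)}
Term by term:
  u_xxxx = A y^{4} e^{x y} + B y^{4} \sin{\left(x y \right)}
  2/3·u_xy = \frac{2 A x y e^{x y}}{3} + \frac{2 A e^{x y}}{3} - \frac{2 B x y \sin{\left(x y \right)}}{3} + \frac{2 B \cos{\left(x y \right)}}{3}
  -u_xxy = - A x y^{2} e^{x y} - 2 A y e^{x y} + B x y^{2} \cos{\left(x y \right)} + 2 B y \sin{\left(x y \right)}
So the left-hand side equals
  - A x y^{2} e^{x y} + \frac{2 A x y e^{x y}}{3} + A y^{4} e^{x y} - 2 A y e^{x y} + \frac{2 A e^{x y}}{3} + B x y^{2} \cos{\left(x y \right)} - \frac{2 B x y \sin{\left(x y \right)}}{3} + B y^{4} \sin{\left(x y \right)} + 2 B y \sin{\left(x y \right)} + \frac{2 B \cos{\left(x y \right)}}{3}
This must equal f(x, y) identically; expanded, f = 4 x y^{2} e^{x y} - x y^{2} \cos{\left(x y \right)} - \frac{8 x y e^{x y}}{3} + \frac{2 x y \sin{\left(x y \right)}}{3} - 4 y^{4} e^{x y} - y^{4} \sin{\left(x y \right)} + 8 y e^{x y} - 2 y \sin{\left(x y \right)} - \frac{8 e^{x y}}{3} - \frac{2 \cos{\left(x y \right)}}{3}.
Matching coefficients of the independent functions:
  [y e^{x y}]:  - 2 A = 8
  [y \sin{\left(x y \right)}]:  2 B = -2
  [y^{4} e^{x y}]:  A = -4
  [y^{4} \sin{\left(x y \right)}, x y^{2} \cos{\left(x y \right)}]:  B = -1
  [x y e^{x y}, e^{x y}]:  \frac{2 A}{3} = - \frac{8}{3}
  [x y \sin{\left(x y \right)}]:  - \frac{2 B}{3} = \frac{2}{3}
  [x y^{2} e^{x y}]:  - A = 4
  [\cos{\left(x y \right)}]:  \frac{2 B}{3} = - \frac{2}{3}
Solving: A = -4, B = -1.
Check against the point condition:
  u(0, 0) = -4  ⟹  A = -4  ✓
Hence u(x, y) = - 4 e^{x y} - \sin{\left(x y \right)}.

Answer: u(x, y) = - 4 e^{x y} - \sin{\left(x y \right)}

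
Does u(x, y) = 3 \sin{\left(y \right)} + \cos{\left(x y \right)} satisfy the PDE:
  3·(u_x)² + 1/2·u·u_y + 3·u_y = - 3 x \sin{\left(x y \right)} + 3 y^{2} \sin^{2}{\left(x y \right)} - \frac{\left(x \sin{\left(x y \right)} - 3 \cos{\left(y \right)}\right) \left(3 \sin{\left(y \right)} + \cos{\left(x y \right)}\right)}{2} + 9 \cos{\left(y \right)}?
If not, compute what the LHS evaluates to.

Evaluate each term of the left-hand side for u = 3 \sin{\left(y \right)} + \cos{\left(x y \right)}.
Derivatives:
  u_x = - y \sin{\left(x y \right)}
  u_y = - x \sin{\left(x y \right)} + 3 \cos{\left(y \right)}
Terms:
  3·(u_x)² = 3 y^{2} \sin^{2}{\left(x y \right)}
  1/2·u·u_y = - \frac{\left(x \sin{\left(x y \right)} - 3 \cos{\left(y \right)}\right) \left(3 \sin{\left(y \right)} + \cos{\left(x y \right)}\right)}{2}
  3·u_y = - 3 x \sin{\left(x y \right)} + 9 \cos{\left(y \right)}
Sum: LHS = - 3 x \sin{\left(x y \right)} + 3 y^{2} \sin^{2}{\left(x y \right)} - \frac{\left(x \sin{\left(x y \right)} - 3 \cos{\left(y \right)}\right) \left(3 \sin{\left(y \right)} + \cos{\left(x y \right)}\right)}{2} + 9 \cos{\left(y \right)}
This is exactly the given right-hand side, so u is a solution.

Answer: Yes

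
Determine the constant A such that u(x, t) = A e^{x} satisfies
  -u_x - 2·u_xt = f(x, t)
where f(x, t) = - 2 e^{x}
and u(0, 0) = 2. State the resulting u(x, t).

Substitute the ansatz u = A e^{x} into the left-hand side.
Derivatives of the ansatz:
  u_x = A e^{x}
  u_xt = 0
Term by term:
  -u_x = - A e^{x}
  -2·u_xt = 0
So the left-hand side equals
  - A e^{x}
This must equal f(x, t) = - 2 e^{x} identically.
Matching coefficients of the independent functions:
  [e^{x}]:  - A = -2
Solving: A = 2.
Check against the point condition:
  u(0, 0) = 2  ⟹  A = 2  ✓
Hence u(x, t) = 2 e^{x}.

Answer: u(x, t) = 2 e^{x}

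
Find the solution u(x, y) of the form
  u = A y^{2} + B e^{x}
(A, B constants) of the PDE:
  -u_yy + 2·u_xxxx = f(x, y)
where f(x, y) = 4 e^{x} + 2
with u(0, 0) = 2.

Substitute the ansatz u = A y^{2} + B e^{x} into the left-hand side.
Derivatives of the ansatz:
  u_yy = 2 A
  u_xxxx = B e^{x}
Term by term:
  -u_yy = - 2 A
  2·u_xxxx = 2 B e^{x}
So the left-hand side equals
  - 2 A + 2 B e^{x}
This must equal f(x, y) = 4 e^{x} + 2 identically.
Matching coefficients of the independent functions:
  [constant term]:  - 2 A = 2
  [e^{x}]:  2 B = 4
Solving: A = -1, B = 2.
Check against the point condition:
  u(0, 0) = 2  ⟹  B = 2  ✓
Hence u(x, y) = - y^{2} + 2 e^{x}.

Answer: u(x, y) = - y^{2} + 2 e^{x}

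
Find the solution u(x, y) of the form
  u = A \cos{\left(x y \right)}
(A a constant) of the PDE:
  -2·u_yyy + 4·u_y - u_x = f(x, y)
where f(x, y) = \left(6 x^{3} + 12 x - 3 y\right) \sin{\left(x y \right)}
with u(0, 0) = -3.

Answer: u(x, y) = - 3 \cos{\left(x y \right)}

Derivation:
Substitute the ansatz u = A \cos{\left(x y \right)} into the left-hand side.
Derivatives of the ansatz:
  u_yyy = A x^{3} \sin{\left(x y \right)}
  u_y = - A x \sin{\left(x y \right)}
  u_x = - A y \sin{\left(x y \right)}
Term by term:
  -2·u_yyy = - 2 A x^{3} \sin{\left(x y \right)}
  4·u_y = - 4 A x \sin{\left(x y \right)}
  -u_x = A y \sin{\left(x y \right)}
So the left-hand side equals
  - 2 A x^{3} \sin{\left(x y \right)} - 4 A x \sin{\left(x y \right)} + A y \sin{\left(x y \right)}
This must equal f(x, y) identically; expanded, f = 6 x^{3} \sin{\left(x y \right)} + 12 x \sin{\left(x y \right)} - 3 y \sin{\left(x y \right)}.
Matching coefficients of the independent functions:
  [x \sin{\left(x y \right)}]:  - 4 A = 12
  [x^{3} \sin{\left(x y \right)}]:  - 2 A = 6
  [y \sin{\left(x y \right)}]:  A = -3
Solving: A = -3.
Check against the point condition:
  u(0, 0) = -3  ⟹  A = -3  ✓
Hence u(x, y) = - 3 \cos{\left(x y \right)}.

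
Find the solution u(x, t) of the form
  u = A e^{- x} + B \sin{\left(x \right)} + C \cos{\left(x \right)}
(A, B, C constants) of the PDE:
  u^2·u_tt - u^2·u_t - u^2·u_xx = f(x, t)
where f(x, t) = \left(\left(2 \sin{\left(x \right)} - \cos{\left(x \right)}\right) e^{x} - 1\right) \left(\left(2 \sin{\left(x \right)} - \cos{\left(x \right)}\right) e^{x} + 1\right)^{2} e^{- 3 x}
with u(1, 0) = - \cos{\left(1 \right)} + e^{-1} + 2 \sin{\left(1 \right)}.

Substitute the ansatz u = A e^{- x} + B \sin{\left(x \right)} + C \cos{\left(x \right)} into the left-hand side.
Derivatives of the ansatz:
  u_tt = 0
  u_t = 0
  u_xx = A e^{- x} - B \sin{\left(x \right)} - C \cos{\left(x \right)}
Term by term:
  u^2·u_tt = 0
  -u^2·u_t = 0
  -u^2·u_xx = - A^{3} e^{- 3 x} - A^{2} B e^{- 2 x} \sin{\left(x \right)} - A^{2} C e^{- 2 x} \cos{\left(x \right)} + A B^{2} e^{- x} \sin^{2}{\left(x \right)} + 2 A B C e^{- x} \sin{\left(x \right)} \cos{\left(x \right)} + A C^{2} e^{- x} \cos^{2}{\left(x \right)} + B^{3} \sin^{3}{\left(x \right)} + 3 B^{2} C \sin^{2}{\left(x \right)} \cos{\left(x \right)} + 3 B C^{2} \sin{\left(x \right)} \cos^{2}{\left(x \right)} + C^{3} \cos^{3}{\left(x \right)}
So the left-hand side equals
  - A^{3} e^{- 3 x} - A^{2} B e^{- 2 x} \sin{\left(x \right)} - A^{2} C e^{- 2 x} \cos{\left(x \right)} + A B^{2} e^{- x} \sin^{2}{\left(x \right)} + 2 A B C e^{- x} \sin{\left(x \right)} \cos{\left(x \right)} + A C^{2} e^{- x} \cos^{2}{\left(x \right)} + B^{3} \sin^{3}{\left(x \right)} + 3 B^{2} C \sin^{2}{\left(x \right)} \cos{\left(x \right)} + 3 B C^{2} \sin{\left(x \right)} \cos^{2}{\left(x \right)} + C^{3} \cos^{3}{\left(x \right)}
This must equal f(x, t) identically; expanded, f = 8 \sin^{3}{\left(x \right)} - 12 \sin^{2}{\left(x \right)} \cos{\left(x \right)} + 6 \sin{\left(x \right)} \cos^{2}{\left(x \right)} - \cos^{3}{\left(x \right)} + 4 e^{- x} \sin^{2}{\left(x \right)} - 4 e^{- x} \sin{\left(x \right)} \cos{\left(x \right)} + e^{- x} \cos^{2}{\left(x \right)} - 2 e^{- 2 x} \sin{\left(x \right)} + e^{- 2 x} \cos{\left(x \right)} - e^{- 3 x}.
Matching coefficients of the independent functions:
  [e^{- 2 x} \sin{\left(x \right)}]:  - A^{2} B = -2
  [e^{- 2 x} \cos{\left(x \right)}]:  - A^{2} C = 1
  [e^{- x} \sin^{2}{\left(x \right)}]:  A B^{2} = 4
  [e^{- x} \cos^{2}{\left(x \right)}]:  A C^{2} = 1
  [\sin{\left(x \right)} \cos^{2}{\left(x \right)}]:  3 B C^{2} = 6
  [\sin^{2}{\left(x \right)} \cos{\left(x \right)}]:  3 B^{2} C = -12
  [e^{- x} \sin{\left(x \right)} \cos{\left(x \right)}]:  2 A B C = -4
  [e^{- 3 x}]:  - A^{3} = -1
  [\sin^{3}{\left(x \right)}]:  B^{3} = 8
  [\cos^{3}{\left(x \right)}]:  C^{3} = -1
Solving: A = 1, B = 2, C = -1.
Check against the point condition:
  u(1, 0) = - \cos{\left(1 \right)} + e^{-1} + 2 \sin{\left(1 \right)}  ⟹  \frac{A}{e} + B \sin{\left(1 \right)} + C \cos{\left(1 \right)} = - \cos{\left(1 \right)} + e^{-1} + 2 \sin{\left(1 \right)}  ✓
Hence u(x, t) = 2 \sin{\left(x \right)} - \cos{\left(x \right)} + e^{- x}.

Answer: u(x, t) = 2 \sin{\left(x \right)} - \cos{\left(x \right)} + e^{- x}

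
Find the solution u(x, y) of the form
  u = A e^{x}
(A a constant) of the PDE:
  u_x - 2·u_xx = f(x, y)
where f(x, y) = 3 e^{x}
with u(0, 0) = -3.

Substitute the ansatz u = A e^{x} into the left-hand side.
Derivatives of the ansatz:
  u_x = A e^{x}
  u_xx = A e^{x}
Term by term:
  u_x = A e^{x}
  -2·u_xx = - 2 A e^{x}
So the left-hand side equals
  - A e^{x}
This must equal f(x, y) = 3 e^{x} identically.
Matching coefficients of the independent functions:
  [e^{x}]:  - A = 3
Solving: A = -3.
Check against the point condition:
  u(0, 0) = -3  ⟹  A = -3  ✓
Hence u(x, y) = - 3 e^{x}.

Answer: u(x, y) = - 3 e^{x}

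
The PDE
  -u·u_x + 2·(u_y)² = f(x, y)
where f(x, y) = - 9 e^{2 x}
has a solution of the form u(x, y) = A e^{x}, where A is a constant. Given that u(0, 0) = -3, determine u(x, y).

Substitute the ansatz u = A e^{x} into the left-hand side.
Derivatives of the ansatz:
  u_x = A e^{x}
  u_y = 0
Term by term:
  -u·u_x = - A^{2} e^{2 x}
  2·(u_y)² = 0
So the left-hand side equals
  - A^{2} e^{2 x}
This must equal f(x, y) = - 9 e^{2 x} identically.
Matching coefficients of the independent functions:
  [e^{2 x}]:  - A^{2} = -9
These equations allow (A) = (-3) or (3).
Impose the point condition(s):
  u(0, 0) = -3  ⟹  A = -3
Only A = -3 satisfies everything.
Hence u(x, y) = - 3 e^{x}.

Answer: u(x, y) = - 3 e^{x}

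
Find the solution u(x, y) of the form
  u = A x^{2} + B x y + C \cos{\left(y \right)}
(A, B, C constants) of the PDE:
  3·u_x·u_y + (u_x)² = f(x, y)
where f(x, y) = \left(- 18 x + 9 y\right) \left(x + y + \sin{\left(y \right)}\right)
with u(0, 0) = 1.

Substitute the ansatz u = A x^{2} + B x y + C \cos{\left(y \right)} into the left-hand side.
Derivatives of the ansatz:
  u_x = 2 A x + B y
  u_y = B x - C \sin{\left(y \right)}
Term by term:
  3·u_x·u_y = 6 A B x^{2} - 6 A C x \sin{\left(y \right)} + 3 B^{2} x y - 3 B C y \sin{\left(y \right)}
  (u_x)² = 4 A^{2} x^{2} + 4 A B x y + B^{2} y^{2}
So the left-hand side equals
  4 A^{2} x^{2} + 6 A B x^{2} + 4 A B x y - 6 A C x \sin{\left(y \right)} + 3 B^{2} x y + B^{2} y^{2} - 3 B C y \sin{\left(y \right)}
This must equal f(x, y) identically; expanded, f = - 18 x^{2} - 9 x y - 18 x \sin{\left(y \right)} + 9 y^{2} + 9 y \sin{\left(y \right)}.
Matching coefficients of the independent functions:
  [x^{2}]:  4 A^{2} + 6 A B = -18
  [y^{2}]:  B^{2} = 9
  [x y]:  4 A B + 3 B^{2} = -9
  [x \sin{\left(y \right)}]:  - 6 A C = -18
  [y \sin{\left(y \right)}]:  - 3 B C = 9
These equations allow (A, B, C) = (-3, 3, -1) or (3, -3, 1).
Impose the point condition(s):
  u(0, 0) = 1  ⟹  C = 1
Only A = 3, B = -3, C = 1 satisfies everything.
Hence u(x, y) = 3 x^{2} - 3 x y + \cos{\left(y \right)}.

Answer: u(x, y) = 3 x^{2} - 3 x y + \cos{\left(y \right)}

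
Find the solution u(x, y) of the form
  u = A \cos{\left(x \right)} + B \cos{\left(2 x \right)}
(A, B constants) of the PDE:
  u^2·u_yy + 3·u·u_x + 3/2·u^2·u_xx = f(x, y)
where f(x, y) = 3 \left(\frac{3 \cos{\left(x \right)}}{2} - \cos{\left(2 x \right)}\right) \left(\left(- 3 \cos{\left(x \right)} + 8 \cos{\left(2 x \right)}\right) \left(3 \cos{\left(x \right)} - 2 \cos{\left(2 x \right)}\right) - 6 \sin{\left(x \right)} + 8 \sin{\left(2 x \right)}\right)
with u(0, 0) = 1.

Substitute the ansatz u = A \cos{\left(x \right)} + B \cos{\left(2 x \right)} into the left-hand side.
Derivatives of the ansatz:
  u_yy = 0
  u_x = - A \sin{\left(x \right)} - 2 B \sin{\left(2 x \right)}
  u_xx = - A \cos{\left(x \right)} - 4 B \cos{\left(2 x \right)}
Term by term:
  u^2·u_yy = 0
  3·u·u_x = - 3 A^{2} \sin{\left(x \right)} \cos{\left(x \right)} - 3 A B \sin{\left(x \right)} \cos{\left(2 x \right)} - 6 A B \sin{\left(2 x \right)} \cos{\left(x \right)} - 6 B^{2} \sin{\left(2 x \right)} \cos{\left(2 x \right)}
  3/2·u^2·u_xx = - \frac{3 A^{3} \cos^{3}{\left(x \right)}}{2} - 9 A^{2} B \cos^{2}{\left(x \right)} \cos{\left(2 x \right)} - \frac{27 A B^{2} \cos{\left(x \right)} \cos^{2}{\left(2 x \right)}}{2} - 6 B^{3} \cos^{3}{\left(2 x \right)}
So the left-hand side equals
  - \frac{3 A^{3} \cos^{3}{\left(x \right)}}{2} - 9 A^{2} B \cos^{2}{\left(x \right)} \cos{\left(2 x \right)} - 3 A^{2} \sin{\left(x \right)} \cos{\left(x \right)} - \frac{27 A B^{2} \cos{\left(x \right)} \cos^{2}{\left(2 x \right)}}{2} - 3 A B \sin{\left(x \right)} \cos{\left(2 x \right)} - 6 A B \sin{\left(2 x \right)} \cos{\left(x \right)} - 6 B^{3} \cos^{3}{\left(2 x \right)} - 6 B^{2} \sin{\left(2 x \right)} \cos{\left(2 x \right)}
This must equal f(x, y) identically; expanded, f = - 27 \sin{\left(x \right)} \cos{\left(x \right)} + 18 \sin{\left(x \right)} \cos{\left(2 x \right)} + 36 \sin{\left(2 x \right)} \cos{\left(x \right)} - 24 \sin{\left(2 x \right)} \cos{\left(2 x \right)} - \frac{81 \cos^{3}{\left(x \right)}}{2} + 162 \cos^{2}{\left(x \right)} \cos{\left(2 x \right)} - 162 \cos{\left(x \right)} \cos^{2}{\left(2 x \right)} + 48 \cos^{3}{\left(2 x \right)}.
Matching coefficients of the independent functions:
  [\sin{\left(x \right)} \cos{\left(x \right)}]:  - 3 A^{2} = -27
  [\sin{\left(x \right)} \cos{\left(2 x \right)}]:  - 3 A B = 18
  [\sin{\left(2 x \right)} \cos{\left(x \right)}]:  - 6 A B = 36
  [\sin{\left(2 x \right)} \cos{\left(2 x \right)}]:  - 6 B^{2} = -24
  [\cos{\left(x \right)} \cos^{2}{\left(2 x \right)}]:  - \frac{27 A B^{2}}{2} = -162
  [\cos^{2}{\left(x \right)} \cos{\left(2 x \right)}]:  - 9 A^{2} B = 162
  [\cos^{3}{\left(x \right)}]:  - \frac{3 A^{3}}{2} = - \frac{81}{2}
  [\cos^{3}{\left(2 x \right)}]:  - 6 B^{3} = 48
Solving: A = 3, B = -2.
Check against the point condition:
  u(0, 0) = 1  ⟹  A + B = 1  ✓
Hence u(x, y) = 3 \cos{\left(x \right)} - 2 \cos{\left(2 x \right)}.

Answer: u(x, y) = 3 \cos{\left(x \right)} - 2 \cos{\left(2 x \right)}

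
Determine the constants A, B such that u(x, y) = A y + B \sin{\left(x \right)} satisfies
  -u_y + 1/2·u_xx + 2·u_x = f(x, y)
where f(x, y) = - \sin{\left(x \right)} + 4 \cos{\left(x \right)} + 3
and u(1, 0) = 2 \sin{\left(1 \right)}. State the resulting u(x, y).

Answer: u(x, y) = - 3 y + 2 \sin{\left(x \right)}

Derivation:
Substitute the ansatz u = A y + B \sin{\left(x \right)} into the left-hand side.
Derivatives of the ansatz:
  u_y = A
  u_xx = - B \sin{\left(x \right)}
  u_x = B \cos{\left(x \right)}
Term by term:
  -u_y = - A
  1/2·u_xx = - \frac{B \sin{\left(x \right)}}{2}
  2·u_x = 2 B \cos{\left(x \right)}
So the left-hand side equals
  - A - \frac{B \sin{\left(x \right)}}{2} + 2 B \cos{\left(x \right)}
This must equal f(x, y) = - \sin{\left(x \right)} + 4 \cos{\left(x \right)} + 3 identically.
Matching coefficients of the independent functions:
  [constant term]:  - A = 3
  [\sin{\left(x \right)}]:  - \frac{B}{2} = -1
  [\cos{\left(x \right)}]:  2 B = 4
Solving: A = -3, B = 2.
Check against the point condition:
  u(1, 0) = 2 \sin{\left(1 \right)}  ⟹  B \sin{\left(1 \right)} = 2 \sin{\left(1 \right)}  ✓
Hence u(x, y) = - 3 y + 2 \sin{\left(x \right)}.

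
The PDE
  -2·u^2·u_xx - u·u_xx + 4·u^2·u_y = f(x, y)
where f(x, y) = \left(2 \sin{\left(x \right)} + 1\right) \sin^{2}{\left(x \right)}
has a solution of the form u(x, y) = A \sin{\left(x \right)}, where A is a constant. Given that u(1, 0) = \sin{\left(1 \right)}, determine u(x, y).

Substitute the ansatz u = A \sin{\left(x \right)} into the left-hand side.
Derivatives of the ansatz:
  u_xx = - A \sin{\left(x \right)}
  u_y = 0
Term by term:
  -2·u^2·u_xx = 2 A^{3} \sin^{3}{\left(x \right)}
  -u·u_xx = A^{2} \sin^{2}{\left(x \right)}
  4·u^2·u_y = 0
So the left-hand side equals
  2 A^{3} \sin^{3}{\left(x \right)} + A^{2} \sin^{2}{\left(x \right)}
This must equal f(x, y) identically; expanded, f = 2 \sin^{3}{\left(x \right)} + \sin^{2}{\left(x \right)}.
Matching coefficients of the independent functions:
  [\sin^{2}{\left(x \right)}]:  A^{2} = 1
  [\sin^{3}{\left(x \right)}]:  2 A^{3} = 2
Solving: A = 1.
Check against the point condition:
  u(1, 0) = \sin{\left(1 \right)}  ⟹  A \sin{\left(1 \right)} = \sin{\left(1 \right)}  ✓
Hence u(x, y) = \sin{\left(x \right)}.

Answer: u(x, y) = \sin{\left(x \right)}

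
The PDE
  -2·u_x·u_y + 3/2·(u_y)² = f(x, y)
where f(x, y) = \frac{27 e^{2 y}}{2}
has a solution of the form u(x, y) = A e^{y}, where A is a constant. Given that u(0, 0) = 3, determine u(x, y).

Substitute the ansatz u = A e^{y} into the left-hand side.
Derivatives of the ansatz:
  u_x = 0
  u_y = A e^{y}
Term by term:
  -2·u_x·u_y = 0
  3/2·(u_y)² = \frac{3 A^{2} e^{2 y}}{2}
So the left-hand side equals
  \frac{3 A^{2} e^{2 y}}{2}
This must equal f(x, y) = \frac{27 e^{2 y}}{2} identically.
Matching coefficients of the independent functions:
  [e^{2 y}]:  \frac{3 A^{2}}{2} = \frac{27}{2}
These equations allow (A) = (-3) or (3).
Impose the point condition(s):
  u(0, 0) = 3  ⟹  A = 3
Only A = 3 satisfies everything.
Hence u(x, y) = 3 e^{y}.

Answer: u(x, y) = 3 e^{y}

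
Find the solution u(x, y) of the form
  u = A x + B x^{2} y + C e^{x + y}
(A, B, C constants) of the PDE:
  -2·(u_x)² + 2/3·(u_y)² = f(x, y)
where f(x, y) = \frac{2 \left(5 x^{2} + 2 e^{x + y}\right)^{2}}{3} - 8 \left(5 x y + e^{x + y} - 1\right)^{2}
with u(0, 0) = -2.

Answer: u(x, y) = - 5 x^{2} y + 2 x - 2 e^{x + y}

Derivation:
Substitute the ansatz u = A x + B x^{2} y + C e^{x + y} into the left-hand side.
Derivatives of the ansatz:
  u_x = A + 2 B x y + C e^{x} e^{y}
  u_y = B x^{2} + C e^{x} e^{y}
Term by term:
  -2·(u_x)² = - 2 A^{2} - 8 A B x y - 4 A C e^{x} e^{y} - 8 B^{2} x^{2} y^{2} - 8 B C x y e^{x} e^{y} - 2 C^{2} e^{2 x} e^{2 y}
  2/3·(u_y)² = \frac{2 B^{2} x^{4}}{3} + \frac{4 B C x^{2} e^{x} e^{y}}{3} + \frac{2 C^{2} e^{2 x} e^{2 y}}{3}
So the left-hand side equals
  - 2 A^{2} - 8 A B x y - 4 A C e^{x} e^{y} + \frac{2 B^{2} x^{4}}{3} - 8 B^{2} x^{2} y^{2} + \frac{4 B C x^{2} e^{x} e^{y}}{3} - 8 B C x y e^{x} e^{y} - \frac{4 C^{2} e^{2 x} e^{2 y}}{3}
This must equal f(x, y) identically; expanded, f = \frac{50 x^{4}}{3} - 200 x^{2} y^{2} + \frac{40 x^{2} e^{x} e^{y}}{3} - 80 x y e^{x} e^{y} + 80 x y - \frac{16 e^{2 x} e^{2 y}}{3} + 16 e^{x} e^{y} - 8.
Matching coefficients of the independent functions:
  [constant term]:  - 2 A^{2} = -8
  [x^{4}]:  \frac{2 B^{2}}{3} = \frac{50}{3}
  [x y]:  - 8 A B = 80
  [x^{2} y^{2}]:  - 8 B^{2} = -200
  [e^{x} e^{y}]:  - 4 A C = 16
  [e^{2 x} e^{2 y}]:  - \frac{4 C^{2}}{3} = - \frac{16}{3}
  [x^{2} e^{x} e^{y}]:  \frac{4 B C}{3} = \frac{40}{3}
  [x y e^{x} e^{y}]:  - 8 B C = -80
These equations allow (A, B, C) = (-2, 5, 2) or (2, -5, -2).
Impose the point condition(s):
  u(0, 0) = -2  ⟹  C = -2
Only A = 2, B = -5, C = -2 satisfies everything.
Hence u(x, y) = - 5 x^{2} y + 2 x - 2 e^{x + y}.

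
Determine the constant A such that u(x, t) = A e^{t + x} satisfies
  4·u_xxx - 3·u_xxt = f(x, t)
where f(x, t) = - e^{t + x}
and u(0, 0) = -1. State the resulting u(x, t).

Answer: u(x, t) = - e^{t + x}

Derivation:
Substitute the ansatz u = A e^{t + x} into the left-hand side.
Derivatives of the ansatz:
  u_xxx = A e^{t} e^{x}
  u_xxt = A e^{t} e^{x}
Term by term:
  4·u_xxx = 4 A e^{t} e^{x}
  -3·u_xxt = - 3 A e^{t} e^{x}
So the left-hand side equals
  A e^{t} e^{x}
This must equal f(x, t) identically; expanded, f = - e^{t} e^{x}.
Matching coefficients of the independent functions:
  [e^{t} e^{x}]:  A = -1
Solving: A = -1.
Check against the point condition:
  u(0, 0) = -1  ⟹  A = -1  ✓
Hence u(x, t) = - e^{t + x}.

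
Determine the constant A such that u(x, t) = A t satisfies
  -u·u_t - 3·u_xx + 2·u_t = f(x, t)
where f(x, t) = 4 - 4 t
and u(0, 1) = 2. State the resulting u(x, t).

Answer: u(x, t) = 2 t

Derivation:
Substitute the ansatz u = A t into the left-hand side.
Derivatives of the ansatz:
  u_t = A
  u_xx = 0
Term by term:
  -u·u_t = - A^{2} t
  -3·u_xx = 0
  2·u_t = 2 A
So the left-hand side equals
  - A^{2} t + 2 A
This must equal f(x, t) = 4 - 4 t identically.
Matching coefficients of the independent functions:
  [constant term]:  2 A = 4
  [t]:  - A^{2} = -4
Solving: A = 2.
Check against the point condition:
  u(0, 1) = 2  ⟹  A = 2  ✓
Hence u(x, t) = 2 t.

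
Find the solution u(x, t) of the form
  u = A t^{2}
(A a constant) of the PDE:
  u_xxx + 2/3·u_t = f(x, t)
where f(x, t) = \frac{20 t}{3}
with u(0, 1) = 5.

Answer: u(x, t) = 5 t^{2}

Derivation:
Substitute the ansatz u = A t^{2} into the left-hand side.
Derivatives of the ansatz:
  u_xxx = 0
  u_t = 2 A t
Term by term:
  u_xxx = 0
  2/3·u_t = \frac{4 A t}{3}
So the left-hand side equals
  \frac{4 A t}{3}
This must equal f(x, t) = \frac{20 t}{3} identically.
Matching coefficients of the independent functions:
  [t]:  \frac{4 A}{3} = \frac{20}{3}
Solving: A = 5.
Check against the point condition:
  u(0, 1) = 5  ⟹  A = 5  ✓
Hence u(x, t) = 5 t^{2}.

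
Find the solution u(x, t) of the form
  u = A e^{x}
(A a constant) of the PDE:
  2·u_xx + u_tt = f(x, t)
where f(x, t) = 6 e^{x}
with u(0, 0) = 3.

Substitute the ansatz u = A e^{x} into the left-hand side.
Derivatives of the ansatz:
  u_xx = A e^{x}
  u_tt = 0
Term by term:
  2·u_xx = 2 A e^{x}
  u_tt = 0
So the left-hand side equals
  2 A e^{x}
This must equal f(x, t) = 6 e^{x} identically.
Matching coefficients of the independent functions:
  [e^{x}]:  2 A = 6
Solving: A = 3.
Check against the point condition:
  u(0, 0) = 3  ⟹  A = 3  ✓
Hence u(x, t) = 3 e^{x}.

Answer: u(x, t) = 3 e^{x}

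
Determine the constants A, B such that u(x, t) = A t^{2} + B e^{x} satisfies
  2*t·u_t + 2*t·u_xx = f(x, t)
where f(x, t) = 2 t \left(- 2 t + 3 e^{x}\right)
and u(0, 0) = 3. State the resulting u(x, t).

Answer: u(x, t) = - t^{2} + 3 e^{x}

Derivation:
Substitute the ansatz u = A t^{2} + B e^{x} into the left-hand side.
Derivatives of the ansatz:
  u_t = 2 A t
  u_xx = B e^{x}
Term by term:
  2*t·u_t = 4 A t^{2}
  2*t·u_xx = 2 B t e^{x}
So the left-hand side equals
  4 A t^{2} + 2 B t e^{x}
This must equal f(x, t) identically; expanded, f = - 4 t^{2} + 6 t e^{x}.
Matching coefficients of the independent functions:
  [t^{2}]:  4 A = -4
  [t e^{x}]:  2 B = 6
Solving: A = -1, B = 3.
Check against the point condition:
  u(0, 0) = 3  ⟹  B = 3  ✓
Hence u(x, t) = - t^{2} + 3 e^{x}.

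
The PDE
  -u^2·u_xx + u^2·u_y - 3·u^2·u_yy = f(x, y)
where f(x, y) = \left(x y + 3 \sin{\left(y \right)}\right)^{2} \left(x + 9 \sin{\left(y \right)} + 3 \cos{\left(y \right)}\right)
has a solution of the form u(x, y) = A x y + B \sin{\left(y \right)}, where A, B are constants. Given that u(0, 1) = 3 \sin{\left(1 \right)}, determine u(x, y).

Answer: u(x, y) = x y + 3 \sin{\left(y \right)}

Derivation:
Substitute the ansatz u = A x y + B \sin{\left(y \right)} into the left-hand side.
Derivatives of the ansatz:
  u_xx = 0
  u_y = A x + B \cos{\left(y \right)}
  u_yy = - B \sin{\left(y \right)}
Term by term:
  -u^2·u_xx = 0
  u^2·u_y = A^{3} x^{3} y^{2} + A^{2} B x^{2} y^{2} \cos{\left(y \right)} + 2 A^{2} B x^{2} y \sin{\left(y \right)} + 2 A B^{2} x y \sin{\left(y \right)} \cos{\left(y \right)} + A B^{2} x \sin^{2}{\left(y \right)} + B^{3} \sin^{2}{\left(y \right)} \cos{\left(y \right)}
  -3·u^2·u_yy = 3 A^{2} B x^{2} y^{2} \sin{\left(y \right)} + 6 A B^{2} x y \sin^{2}{\left(y \right)} + 3 B^{3} \sin^{3}{\left(y \right)}
So the left-hand side equals
  A^{3} x^{3} y^{2} + 3 A^{2} B x^{2} y^{2} \sin{\left(y \right)} + A^{2} B x^{2} y^{2} \cos{\left(y \right)} + 2 A^{2} B x^{2} y \sin{\left(y \right)} + 6 A B^{2} x y \sin^{2}{\left(y \right)} + 2 A B^{2} x y \sin{\left(y \right)} \cos{\left(y \right)} + A B^{2} x \sin^{2}{\left(y \right)} + 3 B^{3} \sin^{3}{\left(y \right)} + B^{3} \sin^{2}{\left(y \right)} \cos{\left(y \right)}
This must equal f(x, y) identically; expanded, f = x^{3} y^{2} + 9 x^{2} y^{2} \sin{\left(y \right)} + 3 x^{2} y^{2} \cos{\left(y \right)} + 6 x^{2} y \sin{\left(y \right)} + 54 x y \sin^{2}{\left(y \right)} + 18 x y \sin{\left(y \right)} \cos{\left(y \right)} + 9 x \sin^{2}{\left(y \right)} + 81 \sin^{3}{\left(y \right)} + 27 \sin^{2}{\left(y \right)} \cos{\left(y \right)}.
Matching coefficients of the independent functions:
  [x \sin^{2}{\left(y \right)}]:  A B^{2} = 9
  [x^{3} y^{2}]:  A^{3} = 1
  [\sin^{2}{\left(y \right)} \cos{\left(y \right)}]:  B^{3} = 27
  [x y \sin^{2}{\left(y \right)}]:  6 A B^{2} = 54
  [x^{2} y \sin{\left(y \right)}]:  2 A^{2} B = 6
  [x^{2} y^{2} \sin{\left(y \right)}]:  3 A^{2} B = 9
  [x^{2} y^{2} \cos{\left(y \right)}]:  A^{2} B = 3
  [x y \sin{\left(y \right)} \cos{\left(y \right)}]:  2 A B^{2} = 18
  [\sin^{3}{\left(y \right)}]:  3 B^{3} = 81
Solving: A = 1, B = 3.
Check against the point condition:
  u(0, 1) = 3 \sin{\left(1 \right)}  ⟹  B \sin{\left(1 \right)} = 3 \sin{\left(1 \right)}  ✓
Hence u(x, y) = x y + 3 \sin{\left(y \right)}.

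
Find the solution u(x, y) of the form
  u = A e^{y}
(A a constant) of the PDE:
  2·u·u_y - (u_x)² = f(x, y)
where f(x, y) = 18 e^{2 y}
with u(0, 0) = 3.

Answer: u(x, y) = 3 e^{y}

Derivation:
Substitute the ansatz u = A e^{y} into the left-hand side.
Derivatives of the ansatz:
  u_y = A e^{y}
  u_x = 0
Term by term:
  2·u·u_y = 2 A^{2} e^{2 y}
  -(u_x)² = 0
So the left-hand side equals
  2 A^{2} e^{2 y}
This must equal f(x, y) = 18 e^{2 y} identically.
Matching coefficients of the independent functions:
  [e^{2 y}]:  2 A^{2} = 18
These equations allow (A) = (-3) or (3).
Impose the point condition(s):
  u(0, 0) = 3  ⟹  A = 3
Only A = 3 satisfies everything.
Hence u(x, y) = 3 e^{y}.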